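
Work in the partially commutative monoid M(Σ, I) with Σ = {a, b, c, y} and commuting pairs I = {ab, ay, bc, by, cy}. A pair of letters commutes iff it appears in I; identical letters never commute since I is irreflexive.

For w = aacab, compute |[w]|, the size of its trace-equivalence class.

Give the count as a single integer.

5

piece 0:a — minimal
piece 1:a rests on {0:a}
piece 2:c rests on {1:a}
piece 3:a rests on {2:c}
piece 4:b — minimal
minimal pieces: {0:a, 4:b}
ways to finish when only these pieces remain (= sum over removing one remaining piece with nothing left below it):
  1 left: {3}→1  {4}→1
  2 left: {2,3}→1  {3,4}→2
  3 left: {1,2,3}→1  {2,3,4}→3
  placing 0:a first → 4 extensions
  placing 4:b first → 1 extensions
total linear extensions = 5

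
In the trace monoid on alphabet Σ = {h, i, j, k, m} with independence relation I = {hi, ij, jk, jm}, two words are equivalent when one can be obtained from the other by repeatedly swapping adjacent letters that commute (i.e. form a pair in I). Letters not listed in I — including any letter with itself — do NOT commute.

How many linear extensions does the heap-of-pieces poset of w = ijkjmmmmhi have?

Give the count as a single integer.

drop 0:i onto floor
drop 1:j onto floor
drop 2:k onto {0:i}
drop 3:j onto {1:j}
drop 4:m onto {2:k}
drop 5:m onto {4:m}
drop 6:m onto {5:m}
drop 7:m onto {6:m}
drop 8:h onto {3:j, 7:m}
drop 9:i onto {7:m}
ground layer = {0:i, 1:j}
drop-orders for the pieces not yet dropped (sum over which currently-grounded one goes next):
  1 to go: {8} 1  {9} 1
  2 to go: {3,8} 1  {8,9} 2
  3 to go: {1,3,8} 1  {3,8,9} 3  {7,8,9} 2
  4 to go: {1,3,8,9} 4  {3,7,8,9} 5  {6,7,8,9} 2
  5 to go: {1,3,7,8,9} 9  {3,6,7,8,9} 7  {5,6,7,8,9} 2
  6 to go: {1,3,6,7,8,9} 16  {3,5,6,7,8,9} 9  {4,5,6,7,8,9} 2
  7 to go: {1,3,5,6,7,8,9} 25  {2,4,5,6,7,8,9} 2  {3,4,5,6,7,8,9} 11
  8 to go: {0,2,4,5,6,7,8,9} 2  {1,3,4,5,6,7,8,9} 36  {2,3,4,5,6,7,8,9} 13
  if 0:i drops first: 49 orders
  if 1:j drops first: 15 orders
heap linearizations: 64

64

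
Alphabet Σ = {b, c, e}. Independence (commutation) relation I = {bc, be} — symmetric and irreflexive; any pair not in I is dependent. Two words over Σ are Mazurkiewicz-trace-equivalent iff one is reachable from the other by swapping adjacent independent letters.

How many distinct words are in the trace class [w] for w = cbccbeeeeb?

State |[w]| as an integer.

120

#0=c has no predecessor
#1=b has no predecessor
#2=c depends on [0:c]
#3=c depends on [2:c]
#4=b depends on [1:b]
#5=e depends on [3:c]
#6=e depends on [5:e]
#7=e depends on [6:e]
#8=e depends on [7:e]
#9=b depends on [4:b]
sources: [0:c, 1:b]
N(rest) = Σ N(rest − s) over sources s of rest; N(one piece) = 1:
  size 1 → [8]=1  [9]=1
  size 2 → [4,9]=1  [7,8]=1  [8,9]=2
  size 3 → [1,4,9]=1  [4,8,9]=3  [6,7,8]=1  [7,8,9]=3
  size 4 → [1,4,8,9]=4  [4,7,8,9]=6  [5,6,7,8]=1  [6,7,8,9]=4
  size 5 → [1,4,7,8,9]=10  [3,5,6,7,8]=1  [4,6,7,8,9]=10  [5,6,7,8,9]=5
  size 6 → [1,4,6,7,8,9]=20  [2,3,5,6,7,8]=1  [3,5,6,7,8,9]=6  [4,5,6,7,8,9]=15
  size 7 → [0,2,3,5,6,7,8]=1  [1,4,5,6,7,8,9]=35  [2,3,5,6,7,8,9]=7  [3,4,5,6,7,8,9]=21
  size 8 → [0,2,3,5,6,7,8,9]=8  [1,3,4,5,6,7,8,9]=56  [2,3,4,5,6,7,8,9]=28
  first=0(c) contributes 84
  first=1(b) contributes 36
|[w]| = 120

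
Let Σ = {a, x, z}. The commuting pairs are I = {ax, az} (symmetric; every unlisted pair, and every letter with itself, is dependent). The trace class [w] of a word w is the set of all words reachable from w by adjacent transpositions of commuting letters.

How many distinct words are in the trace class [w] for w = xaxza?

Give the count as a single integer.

10

drop 0:x onto floor
drop 1:a onto floor
drop 2:x onto {0:x}
drop 3:z onto {2:x}
drop 4:a onto {1:a}
ground layer = {0:x, 1:a}
drop-orders for the pieces not yet dropped (sum over which currently-grounded one goes next):
  1 to go: {3} 1  {4} 1
  2 to go: {1,4} 1  {2,3} 1  {3,4} 2
  3 to go: {0,2,3} 1  {1,3,4} 3  {2,3,4} 3
  if 0:x drops first: 6 orders
  if 1:a drops first: 4 orders
heap linearizations: 10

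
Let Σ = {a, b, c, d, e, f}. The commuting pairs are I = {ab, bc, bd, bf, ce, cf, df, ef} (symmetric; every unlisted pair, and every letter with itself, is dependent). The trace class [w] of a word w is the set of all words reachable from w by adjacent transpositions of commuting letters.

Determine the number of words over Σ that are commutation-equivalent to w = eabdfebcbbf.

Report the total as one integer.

piece 0:e — minimal
piece 1:a rests on {0:e}
piece 2:b rests on {0:e}
piece 3:d rests on {1:a}
piece 4:f rests on {1:a}
piece 5:e rests on {2:b, 3:d}
piece 6:b rests on {5:e}
piece 7:c rests on {3:d}
piece 8:b rests on {6:b}
piece 9:b rests on {8:b}
piece 10:f rests on {4:f}
minimal pieces: {0:e}
ways to finish when only these pieces remain (= sum over removing one remaining piece with nothing left below it):
  1 left: {7}→1  {9}→1  {10}→1
  2 left: {4,10}→1  {7,9}→2  {7,10}→2  {8,9}→1  {9,10}→2
  3 left: {4,7,10}→3  {4,9,10}→3  {6,8,9}→1  {7,8,9}→3  {7,9,10}→6  {8,9,10}→3
  4 left: {4,7,9,10}→12  {4,8,9,10}→6  {5,6,8,9}→1  {6,7,8,9}→4  {6,8,9,10}→4  {7,8,9,10}→12
  5 left: {2,5,6,8,9}→1  {4,6,8,9,10}→10  {4,7,8,9,10}→30  {5,6,7,8,9}→5  {5,6,8,9,10}→5  {6,7,8,9,10}→20
  6 left: {2,5,6,7,8,9}→6  {2,5,6,8,9,10}→6  {3,5,6,7,8,9}→5  {4,5,6,8,9,10}→15  {4,6,7,8,9,10}→60  {5,6,7,8,9,10}→30
  7 left: {2,3,5,6,7,8,9}→11  {2,4,5,6,8,9,10}→21  {2,5,6,7,8,9,10}→42  {3,5,6,7,8,9,10}→35  {4,5,6,7,8,9,10}→105
  8 left: {2,3,5,6,7,8,9,10}→88  {2,4,5,6,7,8,9,10}→168  {3,4,5,6,7,8,9,10}→140
  9 left: {1,3,4,5,6,7,8,9,10}→140  {2,3,4,5,6,7,8,9,10}→396
  placing 0:e first → 536 extensions

536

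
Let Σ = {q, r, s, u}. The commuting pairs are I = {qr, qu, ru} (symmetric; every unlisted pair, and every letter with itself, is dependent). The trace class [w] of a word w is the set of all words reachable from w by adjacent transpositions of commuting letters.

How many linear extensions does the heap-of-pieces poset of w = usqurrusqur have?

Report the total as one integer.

#0=u has no predecessor
#1=s depends on [0:u]
#2=q depends on [1:s]
#3=u depends on [1:s]
#4=r depends on [1:s]
#5=r depends on [4:r]
#6=u depends on [3:u]
#7=s depends on [2:q, 5:r, 6:u]
#8=q depends on [7:s]
#9=u depends on [7:s]
#10=r depends on [7:s]
sources: [0:u]
N(rest) = Σ N(rest − s) over sources s of rest; N(one piece) = 1:
  size 1 → [8]=1  [9]=1  [10]=1
  size 2 → [8,9]=2  [8,10]=2  [9,10]=2
  size 3 → [8,9,10]=6
  size 4 → [7,8,9,10]=6
  size 5 → [2,7,8,9,10]=6  [5,7,8,9,10]=6  [6,7,8,9,10]=6
  size 6 → [2,5,7,8,9,10]=12  [2,6,7,8,9,10]=12  [3,6,7,8,9,10]=6  [4,5,7,8,9,10]=6  [5,6,7,8,9,10]=12
  size 7 → [2,3,6,7,8,9,10]=18  [2,4,5,7,8,9,10]=18  [2,5,6,7,8,9,10]=36  [3,5,6,7,8,9,10]=18  [4,5,6,7,8,9,10]=18
  size 8 → [2,3,5,6,7,8,9,10]=72  [2,4,5,6,7,8,9,10]=72  [3,4,5,6,7,8,9,10]=36
  size 9 → [2,3,4,5,6,7,8,9,10]=180
  first=0(u) contributes 180

180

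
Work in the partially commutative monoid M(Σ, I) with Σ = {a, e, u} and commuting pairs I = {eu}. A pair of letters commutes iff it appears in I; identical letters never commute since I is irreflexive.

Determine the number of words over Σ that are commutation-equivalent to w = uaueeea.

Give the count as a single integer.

4

0(u) covers ∅
1(a) covers 0:u
2(u) covers 1:a
3(e) covers 1:a
4(e) covers 3:e
5(e) covers 4:e
6(a) covers 2:u, 5:e
floor of heap: 0:u
completions by unplaced set U, small U first (add the entries for U minus each lowest piece of U):
  |U|=1: {6}:1
  |U|=2: {2,6}:1  {5,6}:1
  |U|=3: {2,5,6}:2  {4,5,6}:1
  |U|=4: {2,4,5,6}:3  {3,4,5,6}:1
  |U|=5: {2,3,4,5,6}:4
  start at 0(u): 4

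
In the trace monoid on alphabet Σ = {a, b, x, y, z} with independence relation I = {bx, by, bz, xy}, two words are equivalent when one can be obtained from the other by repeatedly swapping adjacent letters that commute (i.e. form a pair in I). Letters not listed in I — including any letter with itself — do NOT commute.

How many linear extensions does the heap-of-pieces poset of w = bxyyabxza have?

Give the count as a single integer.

36

piece 0:b — minimal
piece 1:x — minimal
piece 2:y — minimal
piece 3:y rests on {2:y}
piece 4:a rests on {0:b, 1:x, 3:y}
piece 5:b rests on {4:a}
piece 6:x rests on {4:a}
piece 7:z rests on {6:x}
piece 8:a rests on {5:b, 7:z}
minimal pieces: {0:b, 1:x, 2:y}
ways to finish when only these pieces remain (= sum over removing one remaining piece with nothing left below it):
  1 left: {8}→1
  2 left: {5,8}→1  {7,8}→1
  3 left: {5,7,8}→2  {6,7,8}→1
  4 left: {5,6,7,8}→3
  5 left: {4,5,6,7,8}→3
  6 left: {0,4,5,6,7,8}→3  {1,4,5,6,7,8}→3  {3,4,5,6,7,8}→3
  7 left: {0,1,4,5,6,7,8}→6  {0,3,4,5,6,7,8}→6  {1,3,4,5,6,7,8}→6  {2,3,4,5,6,7,8}→3
  placing 0:b first → 9 extensions
  placing 1:x first → 9 extensions
  placing 2:y first → 18 extensions
total linear extensions = 36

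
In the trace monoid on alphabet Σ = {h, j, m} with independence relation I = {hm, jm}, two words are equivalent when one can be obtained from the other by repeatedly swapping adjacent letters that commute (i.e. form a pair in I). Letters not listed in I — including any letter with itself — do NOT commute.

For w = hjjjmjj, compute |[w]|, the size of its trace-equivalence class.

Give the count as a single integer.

#0=h has no predecessor
#1=j depends on [0:h]
#2=j depends on [1:j]
#3=j depends on [2:j]
#4=m has no predecessor
#5=j depends on [3:j]
#6=j depends on [5:j]
sources: [0:h, 4:m]
N(rest) = Σ N(rest − s) over sources s of rest; N(one piece) = 1:
  size 1 → [4]=1  [6]=1
  size 2 → [4,6]=2  [5,6]=1
  size 3 → [3,5,6]=1  [4,5,6]=3
  size 4 → [2,3,5,6]=1  [3,4,5,6]=4
  size 5 → [1,2,3,5,6]=1  [2,3,4,5,6]=5
  first=0(h) contributes 6
  first=4(m) contributes 1
|[w]| = 7

7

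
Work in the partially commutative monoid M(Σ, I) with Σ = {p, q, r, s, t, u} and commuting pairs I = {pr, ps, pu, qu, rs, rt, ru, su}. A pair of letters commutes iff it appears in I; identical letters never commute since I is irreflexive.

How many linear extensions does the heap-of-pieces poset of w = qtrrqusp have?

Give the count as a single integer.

30

piece 0:q — minimal
piece 1:t rests on {0:q}
piece 2:r rests on {0:q}
piece 3:r rests on {2:r}
piece 4:q rests on {1:t, 3:r}
piece 5:u rests on {1:t}
piece 6:s rests on {4:q}
piece 7:p rests on {4:q}
minimal pieces: {0:q}
ways to finish when only these pieces remain (= sum over removing one remaining piece with nothing left below it):
  1 left: {5}→1  {6}→1  {7}→1
  2 left: {5,6}→2  {5,7}→2  {6,7}→2
  3 left: {4,6,7}→2  {5,6,7}→6
  4 left: {3,4,6,7}→2  {4,5,6,7}→8
  5 left: {1,4,5,6,7}→8  {2,3,4,6,7}→2  {3,4,5,6,7}→10
  6 left: {1,3,4,5,6,7}→18  {2,3,4,5,6,7}→12
  placing 0:q first → 30 extensions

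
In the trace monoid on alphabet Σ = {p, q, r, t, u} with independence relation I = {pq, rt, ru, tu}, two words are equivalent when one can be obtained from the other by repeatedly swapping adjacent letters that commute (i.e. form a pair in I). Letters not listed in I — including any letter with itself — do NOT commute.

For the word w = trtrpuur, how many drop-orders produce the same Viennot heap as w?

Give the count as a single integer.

18

piece 0:t — minimal
piece 1:r — minimal
piece 2:t rests on {0:t}
piece 3:r rests on {1:r}
piece 4:p rests on {2:t, 3:r}
piece 5:u rests on {4:p}
piece 6:u rests on {5:u}
piece 7:r rests on {4:p}
minimal pieces: {0:t, 1:r}
ways to finish when only these pieces remain (= sum over removing one remaining piece with nothing left below it):
  1 left: {6}→1  {7}→1
  2 left: {5,6}→1  {6,7}→2
  3 left: {5,6,7}→3
  4 left: {4,5,6,7}→3
  5 left: {2,4,5,6,7}→3  {3,4,5,6,7}→3
  6 left: {0,2,4,5,6,7}→3  {1,3,4,5,6,7}→3  {2,3,4,5,6,7}→6
  placing 0:t first → 9 extensions
  placing 1:r first → 9 extensions
total linear extensions = 18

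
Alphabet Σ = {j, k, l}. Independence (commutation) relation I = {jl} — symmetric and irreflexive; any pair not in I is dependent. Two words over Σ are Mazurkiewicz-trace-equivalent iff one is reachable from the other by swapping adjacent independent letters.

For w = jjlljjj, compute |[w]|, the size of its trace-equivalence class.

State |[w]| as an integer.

#0=j has no predecessor
#1=j depends on [0:j]
#2=l has no predecessor
#3=l depends on [2:l]
#4=j depends on [1:j]
#5=j depends on [4:j]
#6=j depends on [5:j]
sources: [0:j, 2:l]
N(rest) = Σ N(rest − s) over sources s of rest; N(one piece) = 1:
  size 1 → [3]=1  [6]=1
  size 2 → [2,3]=1  [3,6]=2  [5,6]=1
  size 3 → [2,3,6]=3  [3,5,6]=3  [4,5,6]=1
  size 4 → [1,4,5,6]=1  [2,3,5,6]=6  [3,4,5,6]=4
  size 5 → [0,1,4,5,6]=1  [1,3,4,5,6]=5  [2,3,4,5,6]=10
  first=0(j) contributes 15
  first=2(l) contributes 6
|[w]| = 21

21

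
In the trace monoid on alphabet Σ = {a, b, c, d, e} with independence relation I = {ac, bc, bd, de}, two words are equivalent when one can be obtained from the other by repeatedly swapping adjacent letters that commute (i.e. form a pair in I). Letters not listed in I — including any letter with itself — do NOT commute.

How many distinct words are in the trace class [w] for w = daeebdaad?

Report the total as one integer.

4

piece 0:d — minimal
piece 1:a rests on {0:d}
piece 2:e rests on {1:a}
piece 3:e rests on {2:e}
piece 4:b rests on {3:e}
piece 5:d rests on {1:a}
piece 6:a rests on {4:b, 5:d}
piece 7:a rests on {6:a}
piece 8:d rests on {7:a}
minimal pieces: {0:d}
ways to finish when only these pieces remain (= sum over removing one remaining piece with nothing left below it):
  1 left: {8}→1
  2 left: {7,8}→1
  3 left: {6,7,8}→1
  4 left: {4,6,7,8}→1  {5,6,7,8}→1
  5 left: {3,4,6,7,8}→1  {4,5,6,7,8}→2
  6 left: {2,3,4,6,7,8}→1  {3,4,5,6,7,8}→3
  7 left: {2,3,4,5,6,7,8}→4
  placing 0:d first → 4 extensions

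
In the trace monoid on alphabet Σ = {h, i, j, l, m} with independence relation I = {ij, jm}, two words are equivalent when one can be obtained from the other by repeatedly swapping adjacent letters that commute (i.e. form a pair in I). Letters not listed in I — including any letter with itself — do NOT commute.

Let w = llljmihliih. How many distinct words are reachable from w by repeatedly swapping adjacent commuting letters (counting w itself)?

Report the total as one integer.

3

drop 0:l onto floor
drop 1:l onto {0:l}
drop 2:l onto {1:l}
drop 3:j onto {2:l}
drop 4:m onto {2:l}
drop 5:i onto {4:m}
drop 6:h onto {3:j, 5:i}
drop 7:l onto {6:h}
drop 8:i onto {7:l}
drop 9:i onto {8:i}
drop 10:h onto {9:i}
ground layer = {0:l}
drop-orders for the pieces not yet dropped (sum over which currently-grounded one goes next):
  1 to go: {10} 1
  2 to go: {9,10} 1
  3 to go: {8,9,10} 1
  4 to go: {7,8,9,10} 1
  5 to go: {6,7,8,9,10} 1
  6 to go: {3,6,7,8,9,10} 1  {5,6,7,8,9,10} 1
  7 to go: {3,5,6,7,8,9,10} 2  {4,5,6,7,8,9,10} 1
  8 to go: {3,4,5,6,7,8,9,10} 3
  9 to go: {2,3,4,5,6,7,8,9,10} 3
  if 0:l drops first: 3 orders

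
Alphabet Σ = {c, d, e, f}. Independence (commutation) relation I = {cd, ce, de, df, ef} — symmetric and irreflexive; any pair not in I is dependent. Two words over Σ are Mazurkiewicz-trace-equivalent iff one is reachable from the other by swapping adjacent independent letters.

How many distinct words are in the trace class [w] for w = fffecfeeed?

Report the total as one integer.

1260

0(f) covers ∅
1(f) covers 0:f
2(f) covers 1:f
3(e) covers ∅
4(c) covers 2:f
5(f) covers 4:c
6(e) covers 3:e
7(e) covers 6:e
8(e) covers 7:e
9(d) covers ∅
floor of heap: 0:f, 3:e, 9:d
completions by unplaced set U, small U first (add the entries for U minus each lowest piece of U):
  |U|=1: {5}:1  {8}:1  {9}:1
  |U|=2: {4,5}:1  {5,8}:2  {5,9}:2  {7,8}:1  {8,9}:2
  |U|=3: {2,4,5}:1  {4,5,8}:3  {4,5,9}:3  {5,7,8}:3  {5,8,9}:6  {6,7,8}:1  {7,8,9}:3
  |U|=4: {1,2,4,5}:1  {2,4,5,8}:4  {2,4,5,9}:4  {3,6,7,8}:1  {4,5,7,8}:6  {4,5,8,9}:12  {5,6,7,8}:4  {5,7,8,9}:12  {6,7,8,9}:4
  |U|=5: {0,1,2,4,5}:1  {1,2,4,5,8}:5  {1,2,4,5,9}:5  {2,4,5,7,8}:10  {2,4,5,8,9}:20  {3,5,6,7,8}:5  {3,6,7,8,9}:5  {4,5,6,7,8}:10  {4,5,7,8,9}:30  {5,6,7,8,9}:20
  |U|=6: {0,1,2,4,5,8}:6  {0,1,2,4,5,9}:6  {1,2,4,5,7,8}:15  {1,2,4,5,8,9}:30  {2,4,5,6,7,8}:20  {2,4,5,7,8,9}:60  {3,4,5,6,7,8}:15  {3,5,6,7,8,9}:30  {4,5,6,7,8,9}:60
  |U|=7: {0,1,2,4,5,7,8}:21  {0,1,2,4,5,8,9}:42  {1,2,4,5,6,7,8}:35  {1,2,4,5,7,8,9}:105  {2,3,4,5,6,7,8}:35  {2,4,5,6,7,8,9}:140  {3,4,5,6,7,8,9}:105
  |U|=8: {0,1,2,4,5,6,7,8}:56  {0,1,2,4,5,7,8,9}:168  {1,2,3,4,5,6,7,8}:70  {1,2,4,5,6,7,8,9}:280  {2,3,4,5,6,7,8,9}:280
  start at 0(f): 630
  start at 3(e): 504
  start at 9(d): 126
sum over floor = 1260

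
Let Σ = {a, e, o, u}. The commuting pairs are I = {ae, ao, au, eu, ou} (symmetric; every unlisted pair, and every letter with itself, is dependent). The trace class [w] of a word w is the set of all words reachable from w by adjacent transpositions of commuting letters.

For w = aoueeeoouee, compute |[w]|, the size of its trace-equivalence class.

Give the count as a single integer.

495

#0=a has no predecessor
#1=o has no predecessor
#2=u has no predecessor
#3=e depends on [1:o]
#4=e depends on [3:e]
#5=e depends on [4:e]
#6=o depends on [5:e]
#7=o depends on [6:o]
#8=u depends on [2:u]
#9=e depends on [7:o]
#10=e depends on [9:e]
sources: [0:a, 1:o, 2:u]
N(rest) = Σ N(rest − s) over sources s of rest; N(one piece) = 1:
  size 1 → [0]=1  [8]=1  [10]=1
  size 2 → [0,8]=2  [0,10]=2  [2,8]=1  [8,10]=2  [9,10]=1
  size 3 → [0,2,8]=3  [0,8,10]=6  [0,9,10]=3  [2,8,10]=3  [7,9,10]=1  [8,9,10]=3
  size 4 → [0,2,8,10]=12  [0,7,9,10]=4  [0,8,9,10]=12  [2,8,9,10]=6  [6,7,9,10]=1  [7,8,9,10]=4
  size 5 → [0,2,8,9,10]=30  [0,6,7,9,10]=5  [0,7,8,9,10]=20  [2,7,8,9,10]=10  [5,6,7,9,10]=1  [6,7,8,9,10]=5
  size 6 → [0,2,7,8,9,10]=60  [0,5,6,7,9,10]=6  [0,6,7,8,9,10]=30  [2,6,7,8,9,10]=15  [4,5,6,7,9,10]=1  [5,6,7,8,9,10]=6
  size 7 → [0,2,6,7,8,9,10]=105  [0,4,5,6,7,9,10]=7  [0,5,6,7,8,9,10]=42  [2,5,6,7,8,9,10]=21  [3,4,5,6,7,9,10]=1  [4,5,6,7,8,9,10]=7
  size 8 → [0,2,5,6,7,8,9,10]=168  [0,3,4,5,6,7,9,10]=8  [0,4,5,6,7,8,9,10]=56  [1,3,4,5,6,7,9,10]=1  [2,4,5,6,7,8,9,10]=28  [3,4,5,6,7,8,9,10]=8
  size 9 → [0,1,3,4,5,6,7,9,10]=9  [0,2,4,5,6,7,8,9,10]=252  [0,3,4,5,6,7,8,9,10]=72  [1,3,4,5,6,7,8,9,10]=9  [2,3,4,5,6,7,8,9,10]=36
  first=0(a) contributes 45
  first=1(o) contributes 360
  first=2(u) contributes 90
|[w]| = 495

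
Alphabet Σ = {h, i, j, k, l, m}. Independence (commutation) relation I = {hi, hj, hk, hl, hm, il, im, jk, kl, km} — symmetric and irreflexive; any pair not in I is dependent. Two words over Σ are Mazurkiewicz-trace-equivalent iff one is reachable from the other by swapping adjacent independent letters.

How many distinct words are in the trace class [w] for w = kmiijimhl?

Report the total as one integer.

piece 0:k — minimal
piece 1:m — minimal
piece 2:i rests on {0:k}
piece 3:i rests on {2:i}
piece 4:j rests on {1:m, 3:i}
piece 5:i rests on {4:j}
piece 6:m rests on {4:j}
piece 7:h — minimal
piece 8:l rests on {6:m}
minimal pieces: {0:k, 1:m, 7:h}
ways to finish when only these pieces remain (= sum over removing one remaining piece with nothing left below it):
  1 left: {5}→1  {7}→1  {8}→1
  2 left: {5,7}→2  {5,8}→2  {6,8}→1  {7,8}→2
  3 left: {5,6,8}→3  {5,7,8}→6  {6,7,8}→3
  4 left: {4,5,6,8}→3  {5,6,7,8}→12
  5 left: {1,4,5,6,8}→3  {3,4,5,6,8}→3  {4,5,6,7,8}→15
  6 left: {1,3,4,5,6,8}→6  {1,4,5,6,7,8}→18  {2,3,4,5,6,8}→3  {3,4,5,6,7,8}→18
  7 left: {0,2,3,4,5,6,8}→3  {1,2,3,4,5,6,8}→9  {1,3,4,5,6,7,8}→42  {2,3,4,5,6,7,8}→21
  placing 0:k first → 72 extensions
  placing 1:m first → 24 extensions
  placing 7:h first → 12 extensions
total linear extensions = 108

108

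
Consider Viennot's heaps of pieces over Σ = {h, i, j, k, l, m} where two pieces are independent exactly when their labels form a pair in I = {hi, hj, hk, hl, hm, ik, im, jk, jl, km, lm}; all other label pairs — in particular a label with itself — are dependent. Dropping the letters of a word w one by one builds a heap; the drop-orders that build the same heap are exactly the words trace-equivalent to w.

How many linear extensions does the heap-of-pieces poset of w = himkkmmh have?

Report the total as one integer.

1680

piece 0:h — minimal
piece 1:i — minimal
piece 2:m — minimal
piece 3:k — minimal
piece 4:k rests on {3:k}
piece 5:m rests on {2:m}
piece 6:m rests on {5:m}
piece 7:h rests on {0:h}
minimal pieces: {0:h, 1:i, 2:m, 3:k}
ways to finish when only these pieces remain (= sum over removing one remaining piece with nothing left below it):
  1 left: {1}→1  {4}→1  {6}→1  {7}→1
  2 left: {0,7}→1  {1,4}→2  {1,6}→2  {1,7}→2  {3,4}→1  {4,6}→2  {4,7}→2  {5,6}→1  {6,7}→2
  3 left: {0,1,7}→3  {0,4,7}→3  {0,6,7}→3  {1,3,4}→3  {1,4,6}→6  {1,4,7}→6  {1,5,6}→3  {1,6,7}→6  {2,5,6}→1  {3,4,6}→3  {3,4,7}→3  {4,5,6}→3  {4,6,7}→6  {5,6,7}→3
  4 left: {0,1,4,7}→12  {0,1,6,7}→12  {0,3,4,7}→6  {0,4,6,7}→12  {0,5,6,7}→6  {1,2,5,6}→4  {1,3,4,6}→12  {1,3,4,7}→12  {1,4,5,6}→12  {1,4,6,7}→24  {1,5,6,7}→12  {2,4,5,6}→4  {2,5,6,7}→4  {3,4,5,6}→6  {3,4,6,7}→12  {4,5,6,7}→12
  5 left: {0,1,3,4,7}→30  {0,1,4,6,7}→60  {0,1,5,6,7}→30  {0,2,5,6,7}→10  {0,3,4,6,7}→30  {0,4,5,6,7}→30  {1,2,4,5,6}→20  {1,2,5,6,7}→20  {1,3,4,5,6}→30  {1,3,4,6,7}→60  {1,4,5,6,7}→60  {2,3,4,5,6}→10  {2,4,5,6,7}→20  {3,4,5,6,7}→30
  6 left: {0,1,2,5,6,7}→60  {0,1,3,4,6,7}→180  {0,1,4,5,6,7}→180  {0,2,4,5,6,7}→60  {0,3,4,5,6,7}→90  {1,2,3,4,5,6}→60  {1,2,4,5,6,7}→120  {1,3,4,5,6,7}→180  {2,3,4,5,6,7}→60
  placing 0:h first → 420 extensions
  placing 1:i first → 210 extensions
  placing 2:m first → 630 extensions
  placing 3:k first → 420 extensions
total linear extensions = 1680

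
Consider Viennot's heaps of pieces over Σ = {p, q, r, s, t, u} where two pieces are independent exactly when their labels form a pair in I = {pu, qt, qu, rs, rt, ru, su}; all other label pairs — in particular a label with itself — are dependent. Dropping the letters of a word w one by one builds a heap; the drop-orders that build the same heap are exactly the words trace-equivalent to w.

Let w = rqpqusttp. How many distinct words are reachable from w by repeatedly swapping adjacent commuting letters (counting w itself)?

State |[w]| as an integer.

#0=r has no predecessor
#1=q depends on [0:r]
#2=p depends on [1:q]
#3=q depends on [2:p]
#4=u has no predecessor
#5=s depends on [3:q]
#6=t depends on [4:u, 5:s]
#7=t depends on [6:t]
#8=p depends on [7:t]
sources: [0:r, 4:u]
N(rest) = Σ N(rest − s) over sources s of rest; N(one piece) = 1:
  size 1 → [8]=1
  size 2 → [7,8]=1
  size 3 → [6,7,8]=1
  size 4 → [4,6,7,8]=1  [5,6,7,8]=1
  size 5 → [3,5,6,7,8]=1  [4,5,6,7,8]=2
  size 6 → [2,3,5,6,7,8]=1  [3,4,5,6,7,8]=3
  size 7 → [1,2,3,5,6,7,8]=1  [2,3,4,5,6,7,8]=4
  first=0(r) contributes 5
  first=4(u) contributes 1
|[w]| = 6

6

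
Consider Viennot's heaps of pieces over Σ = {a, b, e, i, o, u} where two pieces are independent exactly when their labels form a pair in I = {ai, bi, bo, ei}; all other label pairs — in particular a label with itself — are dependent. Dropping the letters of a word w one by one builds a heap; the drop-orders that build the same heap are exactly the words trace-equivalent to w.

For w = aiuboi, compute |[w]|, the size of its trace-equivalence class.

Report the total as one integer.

6

piece 0:a — minimal
piece 1:i — minimal
piece 2:u rests on {0:a, 1:i}
piece 3:b rests on {2:u}
piece 4:o rests on {2:u}
piece 5:i rests on {4:o}
minimal pieces: {0:a, 1:i}
ways to finish when only these pieces remain (= sum over removing one remaining piece with nothing left below it):
  1 left: {3}→1  {5}→1
  2 left: {3,5}→2  {4,5}→1
  3 left: {3,4,5}→3
  4 left: {2,3,4,5}→3
  placing 0:a first → 3 extensions
  placing 1:i first → 3 extensions
total linear extensions = 6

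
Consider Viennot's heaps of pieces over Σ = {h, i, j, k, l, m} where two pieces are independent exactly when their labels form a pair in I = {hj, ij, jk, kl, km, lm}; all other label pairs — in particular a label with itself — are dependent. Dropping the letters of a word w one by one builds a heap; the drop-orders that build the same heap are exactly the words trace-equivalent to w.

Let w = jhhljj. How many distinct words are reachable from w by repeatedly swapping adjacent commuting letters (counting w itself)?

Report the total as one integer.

#0=j has no predecessor
#1=h has no predecessor
#2=h depends on [1:h]
#3=l depends on [0:j, 2:h]
#4=j depends on [3:l]
#5=j depends on [4:j]
sources: [0:j, 1:h]
N(rest) = Σ N(rest − s) over sources s of rest; N(one piece) = 1:
  size 1 → [5]=1
  size 2 → [4,5]=1
  size 3 → [3,4,5]=1
  size 4 → [0,3,4,5]=1  [2,3,4,5]=1
  first=0(j) contributes 1
  first=1(h) contributes 2
|[w]| = 3

3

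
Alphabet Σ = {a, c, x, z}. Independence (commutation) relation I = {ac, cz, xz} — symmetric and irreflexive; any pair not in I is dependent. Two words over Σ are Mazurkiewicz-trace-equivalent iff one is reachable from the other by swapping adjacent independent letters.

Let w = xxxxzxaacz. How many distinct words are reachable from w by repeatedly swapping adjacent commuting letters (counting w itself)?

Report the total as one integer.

drop 0:x onto floor
drop 1:x onto {0:x}
drop 2:x onto {1:x}
drop 3:x onto {2:x}
drop 4:z onto floor
drop 5:x onto {3:x}
drop 6:a onto {4:z, 5:x}
drop 7:a onto {6:a}
drop 8:c onto {5:x}
drop 9:z onto {7:a}
ground layer = {0:x, 4:z}
drop-orders for the pieces not yet dropped (sum over which currently-grounded one goes next):
  1 to go: {8} 1  {9} 1
  2 to go: {7,9} 1  {8,9} 2
  3 to go: {6,7,9} 1  {7,8,9} 3
  4 to go: {4,6,7,9} 1  {6,7,8,9} 4
  5 to go: {4,6,7,8,9} 5  {5,6,7,8,9} 4
  6 to go: {3,5,6,7,8,9} 4  {4,5,6,7,8,9} 9
  7 to go: {2,3,5,6,7,8,9} 4  {3,4,5,6,7,8,9} 13
  8 to go: {1,2,3,5,6,7,8,9} 4  {2,3,4,5,6,7,8,9} 17
  if 0:x drops first: 21 orders
  if 4:z drops first: 4 orders
heap linearizations: 25

25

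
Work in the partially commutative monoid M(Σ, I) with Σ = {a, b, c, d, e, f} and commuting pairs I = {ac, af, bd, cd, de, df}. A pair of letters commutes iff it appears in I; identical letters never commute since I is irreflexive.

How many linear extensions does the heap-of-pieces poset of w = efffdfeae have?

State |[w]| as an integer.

7

#0=e has no predecessor
#1=f depends on [0:e]
#2=f depends on [1:f]
#3=f depends on [2:f]
#4=d has no predecessor
#5=f depends on [3:f]
#6=e depends on [5:f]
#7=a depends on [4:d, 6:e]
#8=e depends on [7:a]
sources: [0:e, 4:d]
N(rest) = Σ N(rest − s) over sources s of rest; N(one piece) = 1:
  size 1 → [8]=1
  size 2 → [7,8]=1
  size 3 → [4,7,8]=1  [6,7,8]=1
  size 4 → [4,6,7,8]=2  [5,6,7,8]=1
  size 5 → [3,5,6,7,8]=1  [4,5,6,7,8]=3
  size 6 → [2,3,5,6,7,8]=1  [3,4,5,6,7,8]=4
  size 7 → [1,2,3,5,6,7,8]=1  [2,3,4,5,6,7,8]=5
  first=0(e) contributes 6
  first=4(d) contributes 1
|[w]| = 7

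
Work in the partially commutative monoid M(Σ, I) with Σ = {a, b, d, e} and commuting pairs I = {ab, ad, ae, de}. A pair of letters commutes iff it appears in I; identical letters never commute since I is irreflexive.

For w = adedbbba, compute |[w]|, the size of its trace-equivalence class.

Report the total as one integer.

#0=a has no predecessor
#1=d has no predecessor
#2=e has no predecessor
#3=d depends on [1:d]
#4=b depends on [2:e, 3:d]
#5=b depends on [4:b]
#6=b depends on [5:b]
#7=a depends on [0:a]
sources: [0:a, 1:d, 2:e]
N(rest) = Σ N(rest − s) over sources s of rest; N(one piece) = 1:
  size 1 → [6]=1  [7]=1
  size 2 → [0,7]=1  [5,6]=1  [6,7]=2
  size 3 → [0,6,7]=3  [4,5,6]=1  [5,6,7]=3
  size 4 → [0,5,6,7]=6  [2,4,5,6]=1  [3,4,5,6]=1  [4,5,6,7]=4
  size 5 → [0,4,5,6,7]=10  [1,3,4,5,6]=1  [2,3,4,5,6]=2  [2,4,5,6,7]=5  [3,4,5,6,7]=5
  size 6 → [0,2,4,5,6,7]=15  [0,3,4,5,6,7]=15  [1,2,3,4,5,6]=3  [1,3,4,5,6,7]=6  [2,3,4,5,6,7]=12
  first=0(a) contributes 21
  first=1(d) contributes 42
  first=2(e) contributes 21
|[w]| = 84

84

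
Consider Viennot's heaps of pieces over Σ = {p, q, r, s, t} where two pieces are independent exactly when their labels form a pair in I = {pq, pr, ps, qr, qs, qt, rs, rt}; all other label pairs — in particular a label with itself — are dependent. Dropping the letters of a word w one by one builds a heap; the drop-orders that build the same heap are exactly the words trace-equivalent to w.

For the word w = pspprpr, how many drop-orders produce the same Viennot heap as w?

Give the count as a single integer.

105

piece 0:p — minimal
piece 1:s — minimal
piece 2:p rests on {0:p}
piece 3:p rests on {2:p}
piece 4:r — minimal
piece 5:p rests on {3:p}
piece 6:r rests on {4:r}
minimal pieces: {0:p, 1:s, 4:r}
ways to finish when only these pieces remain (= sum over removing one remaining piece with nothing left below it):
  1 left: {1}→1  {5}→1  {6}→1
  2 left: {1,5}→2  {1,6}→2  {3,5}→1  {4,6}→1  {5,6}→2
  3 left: {1,3,5}→3  {1,4,6}→3  {1,5,6}→6  {2,3,5}→1  {3,5,6}→3  {4,5,6}→3
  4 left: {0,2,3,5}→1  {1,2,3,5}→4  {1,3,5,6}→12  {1,4,5,6}→12  {2,3,5,6}→4  {3,4,5,6}→6
  5 left: {0,1,2,3,5}→5  {0,2,3,5,6}→5  {1,2,3,5,6}→20  {1,3,4,5,6}→30  {2,3,4,5,6}→10
  placing 0:p first → 60 extensions
  placing 1:s first → 15 extensions
  placing 4:r first → 30 extensions
total linear extensions = 105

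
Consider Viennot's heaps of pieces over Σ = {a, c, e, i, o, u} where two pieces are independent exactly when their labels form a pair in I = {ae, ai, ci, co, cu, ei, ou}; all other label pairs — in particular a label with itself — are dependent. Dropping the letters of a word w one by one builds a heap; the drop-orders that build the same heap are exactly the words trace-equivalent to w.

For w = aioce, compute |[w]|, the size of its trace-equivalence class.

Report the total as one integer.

drop 0:a onto floor
drop 1:i onto floor
drop 2:o onto {0:a, 1:i}
drop 3:c onto {0:a}
drop 4:e onto {2:o, 3:c}
ground layer = {0:a, 1:i}
drop-orders for the pieces not yet dropped (sum over which currently-grounded one goes next):
  1 to go: {4} 1
  2 to go: {2,4} 1  {3,4} 1
  3 to go: {1,2,4} 1  {2,3,4} 2
  if 0:a drops first: 3 orders
  if 1:i drops first: 2 orders
heap linearizations: 5

5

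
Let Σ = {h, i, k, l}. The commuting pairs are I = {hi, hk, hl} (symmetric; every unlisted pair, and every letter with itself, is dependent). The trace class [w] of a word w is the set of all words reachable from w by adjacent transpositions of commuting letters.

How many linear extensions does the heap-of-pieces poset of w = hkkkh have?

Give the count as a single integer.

drop 0:h onto floor
drop 1:k onto floor
drop 2:k onto {1:k}
drop 3:k onto {2:k}
drop 4:h onto {0:h}
ground layer = {0:h, 1:k}
drop-orders for the pieces not yet dropped (sum over which currently-grounded one goes next):
  1 to go: {3} 1  {4} 1
  2 to go: {0,4} 1  {2,3} 1  {3,4} 2
  3 to go: {0,3,4} 3  {1,2,3} 1  {2,3,4} 3
  if 0:h drops first: 4 orders
  if 1:k drops first: 6 orders
heap linearizations: 10

10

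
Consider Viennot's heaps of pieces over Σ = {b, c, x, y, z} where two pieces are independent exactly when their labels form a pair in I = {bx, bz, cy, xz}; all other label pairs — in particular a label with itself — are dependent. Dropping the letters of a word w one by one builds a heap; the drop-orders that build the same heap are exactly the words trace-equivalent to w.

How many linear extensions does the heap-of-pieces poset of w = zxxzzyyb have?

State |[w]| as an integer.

10

piece 0:z — minimal
piece 1:x — minimal
piece 2:x rests on {1:x}
piece 3:z rests on {0:z}
piece 4:z rests on {3:z}
piece 5:y rests on {2:x, 4:z}
piece 6:y rests on {5:y}
piece 7:b rests on {6:y}
minimal pieces: {0:z, 1:x}
ways to finish when only these pieces remain (= sum over removing one remaining piece with nothing left below it):
  1 left: {7}→1
  2 left: {6,7}→1
  3 left: {5,6,7}→1
  4 left: {2,5,6,7}→1  {4,5,6,7}→1
  5 left: {1,2,5,6,7}→1  {2,4,5,6,7}→2  {3,4,5,6,7}→1
  6 left: {0,3,4,5,6,7}→1  {1,2,4,5,6,7}→3  {2,3,4,5,6,7}→3
  placing 0:z first → 6 extensions
  placing 1:x first → 4 extensions
total linear extensions = 10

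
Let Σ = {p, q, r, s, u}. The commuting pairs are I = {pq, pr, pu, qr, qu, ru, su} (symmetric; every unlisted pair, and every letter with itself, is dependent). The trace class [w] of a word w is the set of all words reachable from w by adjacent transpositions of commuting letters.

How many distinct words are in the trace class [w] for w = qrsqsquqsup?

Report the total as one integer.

piece 0:q — minimal
piece 1:r — minimal
piece 2:s rests on {0:q, 1:r}
piece 3:q rests on {2:s}
piece 4:s rests on {3:q}
piece 5:q rests on {4:s}
piece 6:u — minimal
piece 7:q rests on {5:q}
piece 8:s rests on {7:q}
piece 9:u rests on {6:u}
piece 10:p rests on {8:s}
minimal pieces: {0:q, 1:r, 6:u}
ways to finish when only these pieces remain (= sum over removing one remaining piece with nothing left below it):
  1 left: {9}→1  {10}→1
  2 left: {6,9}→1  {8,10}→1  {9,10}→2
  3 left: {6,9,10}→3  {7,8,10}→1  {8,9,10}→3
  4 left: {5,7,8,10}→1  {6,8,9,10}→6  {7,8,9,10}→4
  5 left: {4,5,7,8,10}→1  {5,7,8,9,10}→5  {6,7,8,9,10}→10
  6 left: {3,4,5,7,8,10}→1  {4,5,7,8,9,10}→6  {5,6,7,8,9,10}→15
  7 left: {2,3,4,5,7,8,10}→1  {3,4,5,7,8,9,10}→7  {4,5,6,7,8,9,10}→21
  8 left: {0,2,3,4,5,7,8,10}→1  {1,2,3,4,5,7,8,10}→1  {2,3,4,5,7,8,9,10}→8  {3,4,5,6,7,8,9,10}→28
  9 left: {0,1,2,3,4,5,7,8,10}→2  {0,2,3,4,5,7,8,9,10}→9  {1,2,3,4,5,7,8,9,10}→9  {2,3,4,5,6,7,8,9,10}→36
  placing 0:q first → 45 extensions
  placing 1:r first → 45 extensions
  placing 6:u first → 20 extensions
total linear extensions = 110

110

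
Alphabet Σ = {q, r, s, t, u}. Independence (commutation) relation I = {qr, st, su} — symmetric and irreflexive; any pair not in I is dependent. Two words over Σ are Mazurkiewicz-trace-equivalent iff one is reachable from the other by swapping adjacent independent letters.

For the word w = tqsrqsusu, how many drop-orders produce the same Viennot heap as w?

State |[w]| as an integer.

0(t) covers ∅
1(q) covers 0:t
2(s) covers 1:q
3(r) covers 2:s
4(q) covers 2:s
5(s) covers 3:r, 4:q
6(u) covers 3:r, 4:q
7(s) covers 5:s
8(u) covers 6:u
floor of heap: 0:t
completions by unplaced set U, small U first (add the entries for U minus each lowest piece of U):
  |U|=1: {7}:1  {8}:1
  |U|=2: {5,7}:1  {6,8}:1  {7,8}:2
  |U|=3: {5,7,8}:3  {6,7,8}:3
  |U|=4: {5,6,7,8}:6
  |U|=5: {3,5,6,7,8}:6  {4,5,6,7,8}:6
  |U|=6: {3,4,5,6,7,8}:12
  |U|=7: {2,3,4,5,6,7,8}:12
  start at 0(t): 12

12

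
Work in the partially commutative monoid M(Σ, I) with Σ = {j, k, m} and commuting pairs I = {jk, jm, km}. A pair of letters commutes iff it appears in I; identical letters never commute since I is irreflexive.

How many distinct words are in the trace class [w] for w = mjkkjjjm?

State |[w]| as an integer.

420

#0=m has no predecessor
#1=j has no predecessor
#2=k has no predecessor
#3=k depends on [2:k]
#4=j depends on [1:j]
#5=j depends on [4:j]
#6=j depends on [5:j]
#7=m depends on [0:m]
sources: [0:m, 1:j, 2:k]
N(rest) = Σ N(rest − s) over sources s of rest; N(one piece) = 1:
  size 1 → [3]=1  [6]=1  [7]=1
  size 2 → [0,7]=1  [2,3]=1  [3,6]=2  [3,7]=2  [5,6]=1  [6,7]=2
  size 3 → [0,3,7]=3  [0,6,7]=3  [2,3,6]=3  [2,3,7]=3  [3,5,6]=3  [3,6,7]=6  [4,5,6]=1  [5,6,7]=3
  size 4 → [0,2,3,7]=6  [0,3,6,7]=12  [0,5,6,7]=6  [1,4,5,6]=1  [2,3,5,6]=6  [2,3,6,7]=12  [3,4,5,6]=4  [3,5,6,7]=12  [4,5,6,7]=4
  size 5 → [0,2,3,6,7]=30  [0,3,5,6,7]=30  [0,4,5,6,7]=10  [1,3,4,5,6]=5  [1,4,5,6,7]=5  [2,3,4,5,6]=10  [2,3,5,6,7]=30  [3,4,5,6,7]=20
  size 6 → [0,1,4,5,6,7]=15  [0,2,3,5,6,7]=90  [0,3,4,5,6,7]=60  [1,2,3,4,5,6]=15  [1,3,4,5,6,7]=30  [2,3,4,5,6,7]=60
  first=0(m) contributes 105
  first=1(j) contributes 210
  first=2(k) contributes 105
|[w]| = 420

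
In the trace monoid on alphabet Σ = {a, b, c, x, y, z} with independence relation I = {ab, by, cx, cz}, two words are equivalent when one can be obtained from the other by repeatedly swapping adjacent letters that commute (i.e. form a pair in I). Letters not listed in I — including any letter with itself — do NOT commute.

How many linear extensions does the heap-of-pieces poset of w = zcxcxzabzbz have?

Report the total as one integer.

piece 0:z — minimal
piece 1:c — minimal
piece 2:x rests on {0:z}
piece 3:c rests on {1:c}
piece 4:x rests on {2:x}
piece 5:z rests on {4:x}
piece 6:a rests on {3:c, 5:z}
piece 7:b rests on {3:c, 5:z}
piece 8:z rests on {6:a, 7:b}
piece 9:b rests on {8:z}
piece 10:z rests on {9:b}
minimal pieces: {0:z, 1:c}
ways to finish when only these pieces remain (= sum over removing one remaining piece with nothing left below it):
  1 left: {10}→1
  2 left: {9,10}→1
  3 left: {8,9,10}→1
  4 left: {6,8,9,10}→1  {7,8,9,10}→1
  5 left: {6,7,8,9,10}→2
  6 left: {3,6,7,8,9,10}→2  {5,6,7,8,9,10}→2
  7 left: {1,3,6,7,8,9,10}→2  {3,5,6,7,8,9,10}→4  {4,5,6,7,8,9,10}→2
  8 left: {1,3,5,6,7,8,9,10}→6  {2,4,5,6,7,8,9,10}→2  {3,4,5,6,7,8,9,10}→6
  9 left: {0,2,4,5,6,7,8,9,10}→2  {1,3,4,5,6,7,8,9,10}→12  {2,3,4,5,6,7,8,9,10}→8
  placing 0:z first → 20 extensions
  placing 1:c first → 10 extensions
total linear extensions = 30

30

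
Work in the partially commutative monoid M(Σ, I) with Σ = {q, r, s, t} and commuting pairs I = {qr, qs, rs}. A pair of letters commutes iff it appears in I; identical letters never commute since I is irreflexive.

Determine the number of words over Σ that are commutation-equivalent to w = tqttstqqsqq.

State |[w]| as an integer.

5

0(t) covers ∅
1(q) covers 0:t
2(t) covers 1:q
3(t) covers 2:t
4(s) covers 3:t
5(t) covers 4:s
6(q) covers 5:t
7(q) covers 6:q
8(s) covers 5:t
9(q) covers 7:q
10(q) covers 9:q
floor of heap: 0:t
completions by unplaced set U, small U first (add the entries for U minus each lowest piece of U):
  |U|=1: {8}:1  {10}:1
  |U|=2: {8,10}:2  {9,10}:1
  |U|=3: {7,9,10}:1  {8,9,10}:3
  |U|=4: {6,7,9,10}:1  {7,8,9,10}:4
  |U|=5: {6,7,8,9,10}:5
  |U|=6: {5,6,7,8,9,10}:5
  |U|=7: {4,5,6,7,8,9,10}:5
  |U|=8: {3,4,5,6,7,8,9,10}:5
  |U|=9: {2,3,4,5,6,7,8,9,10}:5
  start at 0(t): 5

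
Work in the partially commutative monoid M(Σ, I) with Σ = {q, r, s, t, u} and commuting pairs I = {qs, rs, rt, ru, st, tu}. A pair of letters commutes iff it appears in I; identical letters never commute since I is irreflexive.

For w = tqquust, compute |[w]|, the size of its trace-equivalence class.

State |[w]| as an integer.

4

piece 0:t — minimal
piece 1:q rests on {0:t}
piece 2:q rests on {1:q}
piece 3:u rests on {2:q}
piece 4:u rests on {3:u}
piece 5:s rests on {4:u}
piece 6:t rests on {2:q}
minimal pieces: {0:t}
ways to finish when only these pieces remain (= sum over removing one remaining piece with nothing left below it):
  1 left: {5}→1  {6}→1
  2 left: {4,5}→1  {5,6}→2
  3 left: {3,4,5}→1  {4,5,6}→3
  4 left: {3,4,5,6}→4
  5 left: {2,3,4,5,6}→4
  placing 0:t first → 4 extensions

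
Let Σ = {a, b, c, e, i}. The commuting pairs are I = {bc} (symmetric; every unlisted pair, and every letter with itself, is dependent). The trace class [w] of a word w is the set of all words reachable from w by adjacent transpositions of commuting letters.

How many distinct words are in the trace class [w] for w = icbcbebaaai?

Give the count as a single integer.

6

piece 0:i — minimal
piece 1:c rests on {0:i}
piece 2:b rests on {0:i}
piece 3:c rests on {1:c}
piece 4:b rests on {2:b}
piece 5:e rests on {3:c, 4:b}
piece 6:b rests on {5:e}
piece 7:a rests on {6:b}
piece 8:a rests on {7:a}
piece 9:a rests on {8:a}
piece 10:i rests on {9:a}
minimal pieces: {0:i}
ways to finish when only these pieces remain (= sum over removing one remaining piece with nothing left below it):
  1 left: {10}→1
  2 left: {9,10}→1
  3 left: {8,9,10}→1
  4 left: {7,8,9,10}→1
  5 left: {6,7,8,9,10}→1
  6 left: {5,6,7,8,9,10}→1
  7 left: {3,5,6,7,8,9,10}→1  {4,5,6,7,8,9,10}→1
  8 left: {1,3,5,6,7,8,9,10}→1  {2,4,5,6,7,8,9,10}→1  {3,4,5,6,7,8,9,10}→2
  9 left: {1,3,4,5,6,7,8,9,10}→3  {2,3,4,5,6,7,8,9,10}→3
  placing 0:i first → 6 extensions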